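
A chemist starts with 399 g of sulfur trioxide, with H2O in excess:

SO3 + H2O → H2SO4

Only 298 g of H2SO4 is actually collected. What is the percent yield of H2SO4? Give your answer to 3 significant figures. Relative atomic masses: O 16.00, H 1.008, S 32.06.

M(SO3) = 32.06 + 3(16.00) = 80.06 g/mol.
M(H2SO4) = 2(1.008) + 32.06 + 4(16.00) = 98.076 g/mol.
n(SO3) = 399.0 g / 80.06 g/mol = 4.984 mol.
From the equation the SO3:H2SO4 mole ratio is 1:1, so n(H2SO4) = 4.984 × 1/1 = 4.984 mol.
Mass of H2SO4 = 4.984 mol × 98.076 g/mol = 488.8 g.
This is the theoretical yield. Percent yield = 298 g / 488.8 g × 100% = 60.97%.

61.0 %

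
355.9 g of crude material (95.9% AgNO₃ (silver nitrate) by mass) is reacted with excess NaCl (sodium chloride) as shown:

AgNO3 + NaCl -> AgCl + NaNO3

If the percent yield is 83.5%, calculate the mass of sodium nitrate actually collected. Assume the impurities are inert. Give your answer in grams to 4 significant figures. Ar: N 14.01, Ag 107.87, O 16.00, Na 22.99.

142.6 g

Pure AgNO3 available = 355.9 g × 0.959 = 341.31 g.
M(AgNO3) = 107.87 + 14.01 + 3(16.00) = 169.88 g/mol.
M(NaNO3) = 22.99 + 14.01 + 3(16.00) = 85.00 g/mol.
n(AgNO3) = 341.31 g / 169.88 g/mol = 2.0091 mol.
From the equation the AgNO3:NaNO3 mole ratio is 1:1, so n(NaNO3) = 2.0091 × 1/1 = 2.0091 mol.
Mass of NaNO3 = 2.0091 mol × 85.00 g/mol = 170.77 g.
Actual mass collected = 170.77 g × 0.835 = 142.60 g.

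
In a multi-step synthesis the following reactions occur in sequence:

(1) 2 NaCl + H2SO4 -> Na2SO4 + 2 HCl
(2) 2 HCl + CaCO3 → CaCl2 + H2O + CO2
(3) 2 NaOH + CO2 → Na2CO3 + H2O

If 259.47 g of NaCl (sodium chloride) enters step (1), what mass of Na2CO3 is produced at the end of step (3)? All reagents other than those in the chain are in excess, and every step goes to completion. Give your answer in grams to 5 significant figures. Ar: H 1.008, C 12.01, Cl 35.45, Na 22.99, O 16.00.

M(NaCl) = 22.99 + 35.45 = 58.44 g/mol.
M(Na2CO3) = 2(22.99) + 12.01 + 3(16.00) = 105.99 g/mol.
n(NaCl) = 259.47 / 58.44 = 4.43994 mol.
Reaction (1): NaCl→HCl ratio 2:2 ⇒ n(HCl) = 4.43994 mol.
Reaction (2): HCl→CO2 ratio 2:1 ⇒ n(CO2) = 2.21997 mol.
Reaction (3): CO2→Na2CO3 ratio 1:1 ⇒ n(Na2CO3) = 2.21997 mol.
Mass of Na2CO3 = 2.21997 × 105.99 = 235.295 g.

235.29 g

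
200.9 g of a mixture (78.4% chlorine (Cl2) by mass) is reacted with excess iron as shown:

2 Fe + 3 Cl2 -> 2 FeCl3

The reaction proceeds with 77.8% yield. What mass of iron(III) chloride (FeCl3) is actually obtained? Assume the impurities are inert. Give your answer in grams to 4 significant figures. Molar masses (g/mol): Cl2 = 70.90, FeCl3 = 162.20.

Pure Cl2 available = 200.9 g × 0.784 = 157.51 g.
n(Cl2) = 157.51 g / 70.90 g/mol = 2.2215 mol.
From the equation the Cl2:FeCl3 mole ratio is 3:2, so n(FeCl3) = 2.2215 × 2/3 = 1.4810 mol.
Mass of FeCl3 = 1.4810 mol × 162.20 g/mol = 240.22 g.
Actual mass collected = 240.22 g × 0.778 = 186.89 g.

186.9 g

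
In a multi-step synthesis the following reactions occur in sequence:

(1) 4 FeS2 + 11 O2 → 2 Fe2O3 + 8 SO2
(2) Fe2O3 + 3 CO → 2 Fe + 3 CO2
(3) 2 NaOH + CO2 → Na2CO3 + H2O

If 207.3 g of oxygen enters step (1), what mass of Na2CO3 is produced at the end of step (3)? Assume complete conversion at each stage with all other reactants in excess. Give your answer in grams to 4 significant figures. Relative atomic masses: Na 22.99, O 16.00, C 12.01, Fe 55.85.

374.5 g

M(O2) = 2(16.00) = 32.00 g/mol.
M(Na2CO3) = 2(22.99) + 12.01 + 3(16.00) = 105.99 g/mol.
n(O2) = 207.3 / 32.00 = 6.4781 mol.
Reaction (1): O2→Fe2O3 ratio 11:2 ⇒ n(Fe2O3) = 1.1778 mol.
Reaction (2): Fe2O3→CO2 ratio 1:3 ⇒ n(CO2) = 3.5335 mol.
Reaction (3): CO2→Na2CO3 ratio 1:1 ⇒ n(Na2CO3) = 3.5335 mol.
Mass of Na2CO3 = 3.5335 × 105.99 = 374.52 g.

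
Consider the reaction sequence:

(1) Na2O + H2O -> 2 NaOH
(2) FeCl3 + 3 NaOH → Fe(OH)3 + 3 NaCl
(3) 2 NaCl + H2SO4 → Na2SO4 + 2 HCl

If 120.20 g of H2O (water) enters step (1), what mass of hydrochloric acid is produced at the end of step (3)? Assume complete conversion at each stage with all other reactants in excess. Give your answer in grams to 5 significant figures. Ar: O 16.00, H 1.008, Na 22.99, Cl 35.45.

486.48 g

M(H2O) = 2(1.008) + 16.00 = 18.016 g/mol.
M(HCl) = 1.008 + 35.45 = 36.458 g/mol.
n(H2O) = 120.20 / 18.016 = 6.67185 mol.
Reaction (1): H2O→NaOH ratio 1:2 ⇒ n(NaOH) = 13.3437 mol.
Reaction (2): NaOH→NaCl ratio 3:3 ⇒ n(NaCl) = 13.3437 mol.
Reaction (3): NaCl→HCl ratio 2:2 ⇒ n(HCl) = 13.3437 mol.
Mass of HCl = 13.3437 × 36.458 = 486.484 g.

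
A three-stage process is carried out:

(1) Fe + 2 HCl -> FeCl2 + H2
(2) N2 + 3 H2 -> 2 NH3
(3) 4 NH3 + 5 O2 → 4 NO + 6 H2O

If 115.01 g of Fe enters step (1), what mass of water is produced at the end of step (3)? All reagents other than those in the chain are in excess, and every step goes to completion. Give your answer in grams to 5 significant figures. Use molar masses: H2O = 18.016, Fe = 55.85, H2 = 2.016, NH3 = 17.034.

37.100 g

n(Fe) = 115.01 / 55.85 = 2.05927 mol.
Reaction (1): Fe→H2 ratio 1:1 ⇒ n(H2) = 2.05927 mol.
Reaction (2): H2→NH3 ratio 3:2 ⇒ n(NH3) = 1.37284 mol.
Reaction (3): NH3→H2O ratio 4:6 ⇒ n(H2O) = 2.05927 mol.
Mass of H2O = 2.05927 × 18.016 = 37.0997 g.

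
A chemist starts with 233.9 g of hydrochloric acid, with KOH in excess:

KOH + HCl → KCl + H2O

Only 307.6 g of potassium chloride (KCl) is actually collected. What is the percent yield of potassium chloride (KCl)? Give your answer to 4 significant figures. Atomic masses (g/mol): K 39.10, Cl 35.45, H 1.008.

M(HCl) = 1.008 + 35.45 = 36.458 g/mol.
M(KCl) = 39.10 + 35.45 = 74.55 g/mol.
n(HCl) = 233.90 g / 36.458 g/mol = 6.4156 mol.
From the equation the HCl:KCl mole ratio is 1:1, so n(KCl) = 6.4156 × 1/1 = 6.4156 mol.
Mass of KCl = 6.4156 mol × 74.55 g/mol = 478.28 g.
This is the theoretical yield. Percent yield = 307.6 g / 478.28 g × 100% = 64.313%.

64.31 %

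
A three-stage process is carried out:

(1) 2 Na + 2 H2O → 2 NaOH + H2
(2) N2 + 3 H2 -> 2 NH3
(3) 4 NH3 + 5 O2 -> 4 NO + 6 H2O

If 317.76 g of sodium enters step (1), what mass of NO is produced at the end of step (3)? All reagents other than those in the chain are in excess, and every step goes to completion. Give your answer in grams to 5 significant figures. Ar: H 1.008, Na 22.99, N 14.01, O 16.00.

138.26 g

M(Na) = 22.99 g/mol.
M(NO) = 14.01 + 16.00 = 30.01 g/mol.
n(Na) = 317.76 / 22.99 = 13.8217 mol.
Reaction (1): Na→H2 ratio 2:1 ⇒ n(H2) = 6.91083 mol.
Reaction (2): H2→NH3 ratio 3:2 ⇒ n(NH3) = 4.60722 mol.
Reaction (3): NH3→NO ratio 4:4 ⇒ n(NO) = 4.60722 mol.
Mass of NO = 4.60722 × 30.01 = 138.263 g.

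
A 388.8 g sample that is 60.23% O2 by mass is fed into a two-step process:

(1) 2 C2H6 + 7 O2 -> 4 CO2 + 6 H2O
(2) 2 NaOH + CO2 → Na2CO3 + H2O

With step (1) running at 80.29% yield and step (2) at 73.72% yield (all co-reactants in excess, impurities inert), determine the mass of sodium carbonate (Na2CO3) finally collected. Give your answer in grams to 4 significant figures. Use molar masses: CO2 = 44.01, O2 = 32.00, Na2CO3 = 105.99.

262.3 g

Pure O2 = 388.8 × 0.6023 = 234.17 g.
n(O2) = 234.17 / 32.00 = 7.3179 mol.
Step 1 (O2:CO2 = 7:4): theoretical n(CO2) = 4.1817 mol; at 80.29% yield, n(CO2) = 3.3575 mol.
Step 2 (CO2:Na2CO3 = 1:1): theoretical n(Na2CO3) = 3.3575 mol, so theoretical mass = 3.3575 × 105.99 = 355.86 g.
At 73.72% yield, actual mass of Na2CO3 = 355.86 × 0.7372 = 262.34 g.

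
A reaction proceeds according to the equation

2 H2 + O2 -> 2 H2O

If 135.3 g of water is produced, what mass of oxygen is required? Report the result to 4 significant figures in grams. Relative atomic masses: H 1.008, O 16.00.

120.2 g

M(H2O) = 2(1.008) + 16.00 = 18.016 g/mol.
M(O2) = 2(16.00) = 32.00 g/mol.
n(H2O) = 135.30 g / 18.016 g/mol = 7.5100 mol.
From the equation the H2O:O2 mole ratio is 2:1, so n(O2) = 7.5100 × 1/2 = 3.7550 mol.
Mass of O2 = 3.7550 mol × 32.00 g/mol = 120.16 g.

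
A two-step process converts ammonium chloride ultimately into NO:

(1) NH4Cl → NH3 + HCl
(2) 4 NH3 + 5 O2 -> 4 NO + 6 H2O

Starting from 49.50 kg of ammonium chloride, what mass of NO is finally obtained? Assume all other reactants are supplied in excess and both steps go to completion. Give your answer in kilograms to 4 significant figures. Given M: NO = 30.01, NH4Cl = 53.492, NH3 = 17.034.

49.50 kg = 49500 g.
n(NH4Cl) = 49500 / 53.492 = 925.37 mol.
Step 1 gives a 1:1 ratio of NH4Cl to NH3, so n(NH3) = 925.37 mol.
In step 2 the NH3:NO ratio is 4:4, so n(NO) = 925.37 mol.
Mass of NO = 925.37 × 30.01 = 27770 g = 27.77 kg.

27.77 kg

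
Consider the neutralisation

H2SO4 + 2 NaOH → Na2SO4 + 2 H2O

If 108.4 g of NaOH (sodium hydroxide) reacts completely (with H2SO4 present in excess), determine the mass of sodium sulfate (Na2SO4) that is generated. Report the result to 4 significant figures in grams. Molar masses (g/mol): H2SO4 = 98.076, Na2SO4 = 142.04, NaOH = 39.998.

n(NaOH) = 108.40 g / 39.998 g/mol = 2.7101 mol.
From the equation the NaOH:Na2SO4 mole ratio is 2:1, so n(Na2SO4) = 2.7101 × 1/2 = 1.3551 mol.
Mass of Na2SO4 = 1.3551 mol × 142.04 g/mol = 192.47 g.

192.5 g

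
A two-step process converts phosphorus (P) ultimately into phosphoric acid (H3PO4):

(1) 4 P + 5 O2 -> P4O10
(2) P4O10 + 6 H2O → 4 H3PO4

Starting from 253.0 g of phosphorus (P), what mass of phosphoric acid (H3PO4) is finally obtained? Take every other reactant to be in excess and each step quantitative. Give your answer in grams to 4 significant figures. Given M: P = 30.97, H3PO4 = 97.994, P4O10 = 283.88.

800.5 g

n(P) = 253.00 / 30.97 = 8.1692 mol.
Step 1 gives a 4:1 ratio of P to P4O10, so n(P4O10) = 2.0423 mol.
In step 2 the P4O10:H3PO4 ratio is 1:4, so n(H3PO4) = 8.1692 mol.
Mass of H3PO4 = 8.1692 × 97.994 = 800.53 g.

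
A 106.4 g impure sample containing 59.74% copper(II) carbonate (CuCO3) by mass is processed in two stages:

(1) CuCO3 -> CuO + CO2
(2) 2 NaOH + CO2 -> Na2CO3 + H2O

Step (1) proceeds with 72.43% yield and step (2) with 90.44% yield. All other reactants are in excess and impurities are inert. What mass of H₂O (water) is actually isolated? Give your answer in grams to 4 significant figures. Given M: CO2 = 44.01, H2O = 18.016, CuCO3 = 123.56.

6.071 g

Pure CuCO3 = 106.4 × 0.5974 = 63.563 g.
n(CuCO3) = 63.563 / 123.56 = 0.51443 mol.
Step 1 (CuCO3:CO2 = 1:1): theoretical n(CO2) = 0.51443 mol; at 72.43% yield, n(CO2) = 0.37260 mol.
Step 2 (CO2:H2O = 1:1): theoretical n(H2O) = 0.37260 mol, so theoretical mass = 0.37260 × 18.016 = 6.7128 g.
At 90.44% yield, actual mass of H2O = 6.7128 × 0.9044 = 6.0711 g.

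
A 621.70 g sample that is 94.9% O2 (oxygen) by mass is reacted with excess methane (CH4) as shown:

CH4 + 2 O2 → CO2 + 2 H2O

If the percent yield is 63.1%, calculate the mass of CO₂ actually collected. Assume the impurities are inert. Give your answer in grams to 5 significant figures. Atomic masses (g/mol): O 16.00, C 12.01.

Pure O2 available = 621.70 g × 0.949 = 589.993 g.
M(O2) = 2(16.00) = 32.00 g/mol.
M(CO2) = 12.01 + 2(16.00) = 44.01 g/mol.
n(O2) = 589.993 g / 32.00 g/mol = 18.4373 mol.
From the equation the O2:CO2 mole ratio is 2:1, so n(CO2) = 18.4373 × 1/2 = 9.21865 mol.
Mass of CO2 = 9.21865 mol × 44.01 g/mol = 405.713 g.
Actual mass collected = 405.713 g × 0.631 = 256.005 g.

256.00 g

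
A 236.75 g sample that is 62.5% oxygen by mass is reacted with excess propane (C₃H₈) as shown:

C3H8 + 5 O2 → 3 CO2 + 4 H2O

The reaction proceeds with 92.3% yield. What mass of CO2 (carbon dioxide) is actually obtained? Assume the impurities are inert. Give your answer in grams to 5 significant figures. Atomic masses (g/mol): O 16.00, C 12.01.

112.70 g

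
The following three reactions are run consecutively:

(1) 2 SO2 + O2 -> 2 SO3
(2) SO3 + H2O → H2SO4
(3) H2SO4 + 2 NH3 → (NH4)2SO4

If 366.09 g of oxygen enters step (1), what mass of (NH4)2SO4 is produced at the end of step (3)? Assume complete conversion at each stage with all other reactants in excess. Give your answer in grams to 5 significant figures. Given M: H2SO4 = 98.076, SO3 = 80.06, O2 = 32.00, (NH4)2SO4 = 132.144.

n(O2) = 366.09 / 32.00 = 11.4403 mol.
Reaction (1): O2→SO3 ratio 1:2 ⇒ n(SO3) = 22.8806 mol.
Reaction (2): SO3→H2SO4 ratio 1:1 ⇒ n(H2SO4) = 22.8806 mol.
Reaction (3): H2SO4→(NH4)2SO4 ratio 1:1 ⇒ n((NH4)2SO4) = 22.8806 mol.
Mass of (NH4)2SO4 = 22.8806 × 132.144 = 3023.54 g.

3023.5 g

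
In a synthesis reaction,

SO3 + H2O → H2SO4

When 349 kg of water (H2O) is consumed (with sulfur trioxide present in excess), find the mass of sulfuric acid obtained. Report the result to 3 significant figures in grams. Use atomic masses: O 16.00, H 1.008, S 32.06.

1900000 g

M(H2O) = 2(1.008) + 16.00 = 18.016 g/mol.
M(H2SO4) = 2(1.008) + 32.06 + 4(16.00) = 98.076 g/mol.
Convert: 349 kg = 349000 g.
n(H2O) = 349000 g / 18.016 g/mol = 19370 mol.
From the equation the H2O:H2SO4 mole ratio is 1:1, so n(H2SO4) = 19370 × 1/1 = 19370 mol.
Mass of H2SO4 = 19370 mol × 98.076 g/mol = 1.900 × 10^6 g.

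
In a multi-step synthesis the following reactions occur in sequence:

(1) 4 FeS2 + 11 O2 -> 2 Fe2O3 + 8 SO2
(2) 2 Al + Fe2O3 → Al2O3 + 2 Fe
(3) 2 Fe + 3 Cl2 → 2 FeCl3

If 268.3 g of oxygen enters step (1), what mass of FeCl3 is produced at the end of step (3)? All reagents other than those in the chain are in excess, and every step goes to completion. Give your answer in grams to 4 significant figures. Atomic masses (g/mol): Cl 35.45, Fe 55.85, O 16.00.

494.5 g

M(O2) = 2(16.00) = 32.00 g/mol.
M(FeCl3) = 55.85 + 3(35.45) = 162.20 g/mol.
n(O2) = 268.3 / 32.00 = 8.3844 mol.
Reaction (1): O2→Fe2O3 ratio 11:2 ⇒ n(Fe2O3) = 1.5244 mol.
Reaction (2): Fe2O3→Fe ratio 1:2 ⇒ n(Fe) = 3.0489 mol.
Reaction (3): Fe→FeCl3 ratio 2:2 ⇒ n(FeCl3) = 3.0489 mol.
Mass of FeCl3 = 3.0489 × 162.20 = 494.53 g.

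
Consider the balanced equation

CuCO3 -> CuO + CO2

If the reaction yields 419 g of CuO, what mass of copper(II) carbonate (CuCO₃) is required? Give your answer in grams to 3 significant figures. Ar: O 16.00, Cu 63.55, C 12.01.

651 g

M(CuO) = 63.55 + 16.00 = 79.55 g/mol.
M(CuCO3) = 63.55 + 12.01 + 3(16.00) = 123.56 g/mol.
n(CuO) = 419.0 g / 79.55 g/mol = 5.267 mol.
From the equation the CuO:CuCO3 mole ratio is 1:1, so n(CuCO3) = 5.267 × 1/1 = 5.267 mol.
Mass of CuCO3 = 5.267 mol × 123.56 g/mol = 650.8 g.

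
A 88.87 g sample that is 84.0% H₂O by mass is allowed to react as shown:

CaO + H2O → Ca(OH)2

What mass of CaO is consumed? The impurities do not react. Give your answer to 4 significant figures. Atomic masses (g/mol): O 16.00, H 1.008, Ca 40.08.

Mass of pure H2O = 88.87 g × 0.840 = 74.651 g.
M(H2O) = 2(1.008) + 16.00 = 18.016 g/mol.
M(CaO) = 40.08 + 16.00 = 56.08 g/mol.
n(H2O) = 74.651 g / 18.016 g/mol = 4.1436 mol.
From the equation the H2O:CaO mole ratio is 1:1, so n(CaO) = 4.1436 × 1/1 = 4.1436 mol.
Mass of CaO = 4.1436 mol × 56.08 g/mol = 232.37 g.

232.4 g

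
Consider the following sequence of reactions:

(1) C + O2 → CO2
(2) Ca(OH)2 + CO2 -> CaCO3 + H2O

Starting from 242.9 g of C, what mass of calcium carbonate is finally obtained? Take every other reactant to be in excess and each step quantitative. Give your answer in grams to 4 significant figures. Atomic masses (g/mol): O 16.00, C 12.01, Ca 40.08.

M(C) = 12.01 g/mol.
M(CaCO3) = 40.08 + 12.01 + 3(16.00) = 100.09 g/mol.
n(C) = 242.90 / 12.01 = 20.225 mol.
Step 1 gives a 1:1 ratio of C to CO2, so n(CO2) = 20.225 mol.
In step 2 the CO2:CaCO3 ratio is 1:1, so n(CaCO3) = 20.225 mol.
Mass of CaCO3 = 20.225 × 100.09 = 2024.3 g.

2024 g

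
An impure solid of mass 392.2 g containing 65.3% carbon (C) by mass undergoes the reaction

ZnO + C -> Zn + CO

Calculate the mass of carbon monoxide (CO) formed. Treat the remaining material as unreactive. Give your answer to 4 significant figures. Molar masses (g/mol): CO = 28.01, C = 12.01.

Mass of pure C = 392.2 g × 0.653 = 256.11 g.
n(C) = 256.11 g / 12.01 g/mol = 21.324 mol.
From the equation the C:CO mole ratio is 1:1, so n(CO) = 21.324 × 1/1 = 21.324 mol.
Mass of CO = 21.324 mol × 28.01 g/mol = 597.30 g.

597.3 g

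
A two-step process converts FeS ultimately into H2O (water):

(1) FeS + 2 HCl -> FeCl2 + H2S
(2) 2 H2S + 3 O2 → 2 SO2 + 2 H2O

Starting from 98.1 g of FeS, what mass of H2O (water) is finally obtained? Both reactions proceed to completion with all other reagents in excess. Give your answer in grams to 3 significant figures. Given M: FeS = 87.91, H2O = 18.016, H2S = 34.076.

20.1 g

n(FeS) = 98.10 / 87.91 = 1.116 mol.
Step 1 gives a 1:1 ratio of FeS to H2S, so n(H2S) = 1.116 mol.
In step 2 the H2S:H2O ratio is 2:2, so n(H2O) = 1.116 mol.
Mass of H2O = 1.116 × 18.016 = 20.10 g.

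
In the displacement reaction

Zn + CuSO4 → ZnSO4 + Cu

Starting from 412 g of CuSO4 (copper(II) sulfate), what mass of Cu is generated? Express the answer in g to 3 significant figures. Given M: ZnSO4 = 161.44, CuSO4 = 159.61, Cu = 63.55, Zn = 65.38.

n(CuSO4) = 412.0 g / 159.61 g/mol = 2.581 mol.
From the equation the CuSO4:Cu mole ratio is 1:1, so n(Cu) = 2.581 × 1/1 = 2.581 mol.
Mass of Cu = 2.581 mol × 63.55 g/mol = 164.0 g.

164 g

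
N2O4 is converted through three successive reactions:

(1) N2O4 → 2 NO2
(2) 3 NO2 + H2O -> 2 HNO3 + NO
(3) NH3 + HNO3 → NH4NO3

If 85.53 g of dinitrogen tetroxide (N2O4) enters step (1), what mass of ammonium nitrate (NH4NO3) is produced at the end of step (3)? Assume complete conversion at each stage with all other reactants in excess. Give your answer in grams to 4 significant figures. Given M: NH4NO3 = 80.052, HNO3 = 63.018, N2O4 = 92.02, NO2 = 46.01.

99.21 g

n(N2O4) = 85.53 / 92.02 = 0.92947 mol.
Reaction (1): N2O4→NO2 ratio 1:2 ⇒ n(NO2) = 1.8589 mol.
Reaction (2): NO2→HNO3 ratio 3:2 ⇒ n(HNO3) = 1.2393 mol.
Reaction (3): HNO3→NH4NO3 ratio 1:1 ⇒ n(NH4NO3) = 1.2393 mol.
Mass of NH4NO3 = 1.2393 × 80.052 = 99.208 g.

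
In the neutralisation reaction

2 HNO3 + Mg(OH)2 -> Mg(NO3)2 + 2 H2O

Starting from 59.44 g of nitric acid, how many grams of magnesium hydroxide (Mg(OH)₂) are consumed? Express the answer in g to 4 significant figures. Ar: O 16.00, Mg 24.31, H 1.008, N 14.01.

27.51 g

M(HNO3) = 1.008 + 14.01 + 3(16.00) = 63.018 g/mol.
M(Mg(OH)2) = 24.31 + 2(16.00) + 2(1.008) = 58.326 g/mol.
n(HNO3) = 59.440 g / 63.018 g/mol = 0.94322 mol.
From the equation the HNO3:Mg(OH)2 mole ratio is 2:1, so n(Mg(OH)2) = 0.94322 × 1/2 = 0.47161 mol.
Mass of Mg(OH)2 = 0.47161 mol × 58.326 g/mol = 27.507 g.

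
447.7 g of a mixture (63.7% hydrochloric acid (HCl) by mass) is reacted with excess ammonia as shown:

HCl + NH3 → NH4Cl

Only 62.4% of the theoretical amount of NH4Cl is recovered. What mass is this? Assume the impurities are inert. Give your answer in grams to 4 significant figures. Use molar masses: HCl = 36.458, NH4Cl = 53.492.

Pure HCl available = 447.7 g × 0.637 = 285.18 g.
n(HCl) = 285.18 g / 36.458 g/mol = 7.8223 mol.
From the equation the HCl:NH4Cl mole ratio is 1:1, so n(NH4Cl) = 7.8223 × 1/1 = 7.8223 mol.
Mass of NH4Cl = 7.8223 mol × 53.492 g/mol = 418.43 g.
Actual mass collected = 418.43 g × 0.624 = 261.10 g.

261.1 g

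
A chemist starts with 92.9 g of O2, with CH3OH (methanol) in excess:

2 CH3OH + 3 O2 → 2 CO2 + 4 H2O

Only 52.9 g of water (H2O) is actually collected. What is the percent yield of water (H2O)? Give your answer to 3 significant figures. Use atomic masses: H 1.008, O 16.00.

75.9 %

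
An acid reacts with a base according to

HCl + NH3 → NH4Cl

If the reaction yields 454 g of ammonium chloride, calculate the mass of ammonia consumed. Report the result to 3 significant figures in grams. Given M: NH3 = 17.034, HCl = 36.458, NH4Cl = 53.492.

n(NH4Cl) = 454.0 g / 53.492 g/mol = 8.487 mol.
From the equation the NH4Cl:NH3 mole ratio is 1:1, so n(NH3) = 8.487 × 1/1 = 8.487 mol.
Mass of NH3 = 8.487 mol × 17.034 g/mol = 144.6 g.

145 g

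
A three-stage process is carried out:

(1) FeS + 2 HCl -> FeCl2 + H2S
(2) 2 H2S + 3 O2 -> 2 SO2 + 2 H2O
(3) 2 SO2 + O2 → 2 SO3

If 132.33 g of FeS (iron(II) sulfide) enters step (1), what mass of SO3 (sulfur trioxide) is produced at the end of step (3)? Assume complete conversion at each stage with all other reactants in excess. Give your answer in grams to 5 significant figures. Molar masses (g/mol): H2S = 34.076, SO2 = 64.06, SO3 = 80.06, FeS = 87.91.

120.51 g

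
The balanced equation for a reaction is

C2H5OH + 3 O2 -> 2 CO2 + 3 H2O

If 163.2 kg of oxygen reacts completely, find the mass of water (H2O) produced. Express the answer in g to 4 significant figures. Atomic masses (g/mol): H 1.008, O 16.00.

91880 g

M(O2) = 2(16.00) = 32.00 g/mol.
M(H2O) = 2(1.008) + 16.00 = 18.016 g/mol.
Convert: 163.2 kg = 163200 g.
n(O2) = 163200 g / 32.00 g/mol = 5100.0 mol.
From the equation the O2:H2O mole ratio is 3:3, so n(H2O) = 5100.0 × 3/3 = 5100.0 mol.
Mass of H2O = 5100.0 mol × 18.016 g/mol = 91882 g.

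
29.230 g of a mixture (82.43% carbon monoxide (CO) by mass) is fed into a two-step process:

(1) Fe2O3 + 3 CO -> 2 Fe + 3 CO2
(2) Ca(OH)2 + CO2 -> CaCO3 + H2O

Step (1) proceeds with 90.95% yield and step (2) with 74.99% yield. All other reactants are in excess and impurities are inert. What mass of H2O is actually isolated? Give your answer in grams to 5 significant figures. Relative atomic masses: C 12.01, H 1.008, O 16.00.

Pure CO = 29.230 × 0.8243 = 24.0943 g.
M(CO) = 12.01 + 16.00 = 28.01 g/mol.
M(H2O) = 2(1.008) + 16.00 = 18.016 g/mol.
n(CO) = 24.0943 / 28.01 = 0.860203 mol.
Step 1 (CO:CO2 = 3:3): theoretical n(CO2) = 0.860203 mol; at 90.95% yield, n(CO2) = 0.782355 mol.
Step 2 (CO2:H2O = 1:1): theoretical n(H2O) = 0.782355 mol, so theoretical mass = 0.782355 × 18.016 = 14.0949 g.
At 74.99% yield, actual mass of H2O = 14.0949 × 0.7499 = 10.5698 g.

10.570 g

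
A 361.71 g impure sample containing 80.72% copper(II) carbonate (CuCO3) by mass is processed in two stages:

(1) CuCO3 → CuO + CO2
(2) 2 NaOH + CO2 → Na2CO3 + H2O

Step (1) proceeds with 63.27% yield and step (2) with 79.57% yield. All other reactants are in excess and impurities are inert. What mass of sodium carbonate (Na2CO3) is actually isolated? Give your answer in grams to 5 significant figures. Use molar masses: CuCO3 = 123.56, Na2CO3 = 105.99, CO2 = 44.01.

Pure CuCO3 = 361.71 × 0.8072 = 291.972 g.
n(CuCO3) = 291.972 / 123.56 = 2.36300 mol.
Step 1 (CuCO3:CO2 = 1:1): theoretical n(CO2) = 2.36300 mol; at 63.27% yield, n(CO2) = 1.49507 mol.
Step 2 (CO2:Na2CO3 = 1:1): theoretical n(Na2CO3) = 1.49507 mol, so theoretical mass = 1.49507 × 105.99 = 158.462 g.
At 79.57% yield, actual mass of Na2CO3 = 158.462 × 0.7957 = 126.089 g.

126.09 g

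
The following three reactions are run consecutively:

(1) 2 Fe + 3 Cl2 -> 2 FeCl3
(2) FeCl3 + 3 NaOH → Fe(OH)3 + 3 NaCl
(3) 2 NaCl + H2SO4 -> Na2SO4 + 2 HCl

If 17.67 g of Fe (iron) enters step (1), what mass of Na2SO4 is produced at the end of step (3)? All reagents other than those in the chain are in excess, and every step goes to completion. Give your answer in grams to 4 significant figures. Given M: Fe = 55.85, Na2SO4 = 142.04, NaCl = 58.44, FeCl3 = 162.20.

67.41 g

n(Fe) = 17.67 / 55.85 = 0.31638 mol.
Reaction (1): Fe→FeCl3 ratio 2:2 ⇒ n(FeCl3) = 0.31638 mol.
Reaction (2): FeCl3→NaCl ratio 1:3 ⇒ n(NaCl) = 0.94915 mol.
Reaction (3): NaCl→Na2SO4 ratio 2:1 ⇒ n(Na2SO4) = 0.47457 mol.
Mass of Na2SO4 = 0.47457 × 142.04 = 67.409 g.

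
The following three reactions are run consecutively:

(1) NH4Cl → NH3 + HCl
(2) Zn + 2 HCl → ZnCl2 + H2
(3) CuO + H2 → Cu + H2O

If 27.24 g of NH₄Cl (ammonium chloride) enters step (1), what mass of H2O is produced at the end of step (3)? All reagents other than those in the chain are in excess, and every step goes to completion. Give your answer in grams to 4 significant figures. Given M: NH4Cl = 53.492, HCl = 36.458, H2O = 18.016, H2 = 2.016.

n(NH4Cl) = 27.24 / 53.492 = 0.50924 mol.
Reaction (1): NH4Cl→HCl ratio 1:1 ⇒ n(HCl) = 0.50924 mol.
Reaction (2): HCl→H2 ratio 2:1 ⇒ n(H2) = 0.25462 mol.
Reaction (3): H2→H2O ratio 1:1 ⇒ n(H2O) = 0.25462 mol.
Mass of H2O = 0.25462 × 18.016 = 4.5872 g.

4.587 g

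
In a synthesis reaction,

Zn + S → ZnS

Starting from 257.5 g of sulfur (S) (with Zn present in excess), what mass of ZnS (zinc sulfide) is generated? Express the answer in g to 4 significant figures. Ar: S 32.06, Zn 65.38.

M(S) = 32.06 g/mol.
M(ZnS) = 65.38 + 32.06 = 97.44 g/mol.
n(S) = 257.50 g / 32.06 g/mol = 8.0318 mol.
From the equation the S:ZnS mole ratio is 1:1, so n(ZnS) = 8.0318 × 1/1 = 8.0318 mol.
Mass of ZnS = 8.0318 mol × 97.44 g/mol = 782.62 g.

782.6 g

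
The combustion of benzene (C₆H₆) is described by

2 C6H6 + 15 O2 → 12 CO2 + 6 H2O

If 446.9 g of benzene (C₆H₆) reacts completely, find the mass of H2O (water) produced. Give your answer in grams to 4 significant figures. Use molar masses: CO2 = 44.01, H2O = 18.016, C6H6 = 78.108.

n(C6H6) = 446.90 g / 78.108 g/mol = 5.7216 mol.
From the equation the C6H6:H2O mole ratio is 2:6, so n(H2O) = 5.7216 × 6/2 = 17.165 mol.
Mass of H2O = 17.165 mol × 18.016 g/mol = 309.24 g.

309.2 g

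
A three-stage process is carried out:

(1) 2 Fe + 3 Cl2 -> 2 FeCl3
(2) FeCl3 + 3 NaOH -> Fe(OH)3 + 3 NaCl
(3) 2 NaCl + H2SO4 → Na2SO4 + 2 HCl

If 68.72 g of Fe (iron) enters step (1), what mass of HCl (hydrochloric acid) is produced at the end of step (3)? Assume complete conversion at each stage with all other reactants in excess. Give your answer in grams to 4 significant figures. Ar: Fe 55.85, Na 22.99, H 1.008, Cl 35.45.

M(Fe) = 55.85 g/mol.
M(HCl) = 1.008 + 35.45 = 36.458 g/mol.
n(Fe) = 68.72 / 55.85 = 1.2304 mol.
Reaction (1): Fe→FeCl3 ratio 2:2 ⇒ n(FeCl3) = 1.2304 mol.
Reaction (2): FeCl3→NaCl ratio 1:3 ⇒ n(NaCl) = 3.6913 mol.
Reaction (3): NaCl→HCl ratio 2:2 ⇒ n(HCl) = 3.6913 mol.
Mass of HCl = 3.6913 × 36.458 = 134.58 g.

134.6 g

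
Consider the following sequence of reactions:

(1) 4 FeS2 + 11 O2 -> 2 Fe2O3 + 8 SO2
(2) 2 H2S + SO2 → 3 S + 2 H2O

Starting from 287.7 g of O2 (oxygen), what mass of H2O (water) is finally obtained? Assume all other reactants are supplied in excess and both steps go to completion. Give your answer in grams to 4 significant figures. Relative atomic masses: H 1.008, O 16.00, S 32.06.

M(O2) = 2(16.00) = 32.00 g/mol.
M(H2O) = 2(1.008) + 16.00 = 18.016 g/mol.
n(O2) = 287.70 / 32.00 = 8.9906 mol.
Step 1 gives a 11:8 ratio of O2 to SO2, so n(SO2) = 6.5386 mol.
In step 2 the SO2:H2O ratio is 1:2, so n(H2O) = 13.077 mol.
Mass of H2O = 13.077 × 18.016 = 235.60 g.

235.6 g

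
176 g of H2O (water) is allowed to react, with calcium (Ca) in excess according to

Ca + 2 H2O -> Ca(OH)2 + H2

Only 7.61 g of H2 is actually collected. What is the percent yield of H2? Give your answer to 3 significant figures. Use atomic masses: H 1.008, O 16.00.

M(H2O) = 2(1.008) + 16.00 = 18.016 g/mol.
M(H2) = 2(1.008) = 2.016 g/mol.
n(H2O) = 176.0 g / 18.016 g/mol = 9.769 mol.
From the equation the H2O:H2 mole ratio is 2:1, so n(H2) = 9.769 × 1/2 = 4.885 mol.
Mass of H2 = 4.885 mol × 2.016 g/mol = 9.847 g.
This is the theoretical yield. Percent yield = 7.61 g / 9.847 g × 100% = 77.28%.

77.3 %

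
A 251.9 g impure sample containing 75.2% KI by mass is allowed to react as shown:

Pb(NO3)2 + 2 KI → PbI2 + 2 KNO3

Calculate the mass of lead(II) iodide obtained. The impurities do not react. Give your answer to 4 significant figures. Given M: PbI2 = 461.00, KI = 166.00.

263.0 g

Mass of pure KI = 251.9 g × 0.752 = 189.43 g.
n(KI) = 189.43 g / 166.00 g/mol = 1.1411 mol.
From the equation the KI:PbI2 mole ratio is 2:1, so n(PbI2) = 1.1411 × 1/2 = 0.57057 mol.
Mass of PbI2 = 0.57057 mol × 461.00 g/mol = 263.03 g.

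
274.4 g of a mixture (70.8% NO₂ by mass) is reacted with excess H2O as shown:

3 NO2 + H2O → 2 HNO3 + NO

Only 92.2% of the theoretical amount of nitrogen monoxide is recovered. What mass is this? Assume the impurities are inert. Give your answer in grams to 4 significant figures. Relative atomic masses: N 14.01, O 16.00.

38.94 g

Pure NO2 available = 274.4 g × 0.708 = 194.28 g.
M(NO2) = 14.01 + 2(16.00) = 46.01 g/mol.
M(NO) = 14.01 + 16.00 = 30.01 g/mol.
n(NO2) = 194.28 g / 46.01 g/mol = 4.2225 mol.
From the equation the NO2:NO mole ratio is 3:1, so n(NO) = 4.2225 × 1/3 = 1.4075 mol.
Mass of NO = 1.4075 mol × 30.01 g/mol = 42.239 g.
Actual mass collected = 42.239 g × 0.922 = 38.944 g.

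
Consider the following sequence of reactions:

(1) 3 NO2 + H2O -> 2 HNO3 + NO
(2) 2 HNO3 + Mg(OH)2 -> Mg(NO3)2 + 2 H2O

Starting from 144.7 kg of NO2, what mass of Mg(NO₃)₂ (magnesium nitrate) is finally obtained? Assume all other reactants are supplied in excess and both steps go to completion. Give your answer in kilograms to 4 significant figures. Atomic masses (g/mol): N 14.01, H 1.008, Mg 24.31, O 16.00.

155.5 kg

M(NO2) = 14.01 + 2(16.00) = 46.01 g/mol.
M(Mg(NO3)2) = 24.31 + 2(14.01) + 6(16.00) = 148.33 g/mol.
144.7 kg = 144700 g.
n(NO2) = 144700 / 46.01 = 3145.0 mol.
Step 1 gives a 3:2 ratio of NO2 to HNO3, so n(HNO3) = 2096.6 mol.
In step 2 the HNO3:Mg(NO3)2 ratio is 2:1, so n(Mg(NO3)2) = 1048.3 mol.
Mass of Mg(NO3)2 = 1048.3 × 148.33 = 155500 g = 155.5 kg.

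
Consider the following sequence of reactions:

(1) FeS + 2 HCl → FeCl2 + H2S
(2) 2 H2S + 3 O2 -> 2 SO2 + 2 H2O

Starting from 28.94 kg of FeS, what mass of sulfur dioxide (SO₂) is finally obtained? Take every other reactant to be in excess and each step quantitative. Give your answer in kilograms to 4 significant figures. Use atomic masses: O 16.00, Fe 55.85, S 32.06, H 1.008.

M(FeS) = 55.85 + 32.06 = 87.91 g/mol.
M(SO2) = 32.06 + 2(16.00) = 64.06 g/mol.
28.94 kg = 28940 g.
n(FeS) = 28940 / 87.91 = 329.20 mol.
Step 1 gives a 1:1 ratio of FeS to H2S, so n(H2S) = 329.20 mol.
In step 2 the H2S:SO2 ratio is 2:2, so n(SO2) = 329.20 mol.
Mass of SO2 = 329.20 × 64.06 = 21089 g = 21.09 kg.

21.09 kg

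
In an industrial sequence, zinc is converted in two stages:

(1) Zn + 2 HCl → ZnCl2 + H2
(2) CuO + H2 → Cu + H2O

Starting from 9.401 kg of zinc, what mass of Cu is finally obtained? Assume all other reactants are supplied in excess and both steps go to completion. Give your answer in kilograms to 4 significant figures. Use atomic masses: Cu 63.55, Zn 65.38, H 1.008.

9.138 kg

M(Zn) = 65.38 g/mol.
M(Cu) = 63.55 g/mol.
9.401 kg = 9401.0 g.
n(Zn) = 9401.0 / 65.38 = 143.79 mol.
Step 1 gives a 1:1 ratio of Zn to H2, so n(H2) = 143.79 mol.
In step 2 the H2:Cu ratio is 1:1, so n(Cu) = 143.79 mol.
Mass of Cu = 143.79 × 63.55 = 9137.9 g = 9.138 kg.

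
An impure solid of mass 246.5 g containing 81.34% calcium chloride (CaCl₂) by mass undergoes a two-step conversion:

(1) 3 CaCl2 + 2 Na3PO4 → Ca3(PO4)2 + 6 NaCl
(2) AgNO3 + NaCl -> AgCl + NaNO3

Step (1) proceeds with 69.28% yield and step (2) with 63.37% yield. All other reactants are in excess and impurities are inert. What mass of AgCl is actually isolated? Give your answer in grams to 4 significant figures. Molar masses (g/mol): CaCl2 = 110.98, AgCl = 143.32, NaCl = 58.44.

Pure CaCl2 = 246.5 × 0.8134 = 200.50 g.
n(CaCl2) = 200.50 / 110.98 = 1.8067 mol.
Step 1 (CaCl2:NaCl = 3:6): theoretical n(NaCl) = 3.6133 mol; at 69.28% yield, n(NaCl) = 2.5033 mol.
Step 2 (NaCl:AgCl = 1:1): theoretical n(AgCl) = 2.5033 mol, so theoretical mass = 2.5033 × 143.32 = 358.77 g.
At 63.37% yield, actual mass of AgCl = 358.77 × 0.6337 = 227.36 g.

227.4 g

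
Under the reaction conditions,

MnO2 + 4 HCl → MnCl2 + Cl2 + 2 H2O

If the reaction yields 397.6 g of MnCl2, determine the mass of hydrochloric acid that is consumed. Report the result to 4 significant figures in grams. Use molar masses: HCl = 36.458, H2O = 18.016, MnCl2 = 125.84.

n(MnCl2) = 397.60 g / 125.84 g/mol = 3.1596 mol.
From the equation the MnCl2:HCl mole ratio is 1:4, so n(HCl) = 3.1596 × 4/1 = 12.638 mol.
Mass of HCl = 12.638 mol × 36.458 g/mol = 460.77 g.

460.8 g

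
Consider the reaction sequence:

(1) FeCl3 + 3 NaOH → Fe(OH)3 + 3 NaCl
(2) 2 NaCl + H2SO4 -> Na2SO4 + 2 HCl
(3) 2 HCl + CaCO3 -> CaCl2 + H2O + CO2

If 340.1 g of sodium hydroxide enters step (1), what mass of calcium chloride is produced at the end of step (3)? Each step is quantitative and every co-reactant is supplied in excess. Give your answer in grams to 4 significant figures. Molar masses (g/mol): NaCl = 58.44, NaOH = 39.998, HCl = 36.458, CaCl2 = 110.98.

471.8 g

n(NaOH) = 340.1 / 39.998 = 8.5029 mol.
Reaction (1): NaOH→NaCl ratio 3:3 ⇒ n(NaCl) = 8.5029 mol.
Reaction (2): NaCl→HCl ratio 2:2 ⇒ n(HCl) = 8.5029 mol.
Reaction (3): HCl→CaCl2 ratio 2:1 ⇒ n(CaCl2) = 4.2515 mol.
Mass of CaCl2 = 4.2515 × 110.98 = 471.83 g.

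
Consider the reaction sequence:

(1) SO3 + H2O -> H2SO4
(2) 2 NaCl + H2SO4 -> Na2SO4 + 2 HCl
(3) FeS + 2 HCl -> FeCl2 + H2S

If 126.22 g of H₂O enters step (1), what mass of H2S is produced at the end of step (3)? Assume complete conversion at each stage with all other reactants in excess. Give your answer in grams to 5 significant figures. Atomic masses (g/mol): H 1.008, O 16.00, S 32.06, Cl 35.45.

M(H2O) = 2(1.008) + 16.00 = 18.016 g/mol.
M(H2S) = 2(1.008) + 32.06 = 34.076 g/mol.
n(H2O) = 126.22 / 18.016 = 7.00599 mol.
Reaction (1): H2O→H2SO4 ratio 1:1 ⇒ n(H2SO4) = 7.00599 mol.
Reaction (2): H2SO4→HCl ratio 1:2 ⇒ n(HCl) = 14.0120 mol.
Reaction (3): HCl→H2S ratio 2:1 ⇒ n(H2S) = 7.00599 mol.
Mass of H2S = 7.00599 × 34.076 = 238.736 g.

238.74 g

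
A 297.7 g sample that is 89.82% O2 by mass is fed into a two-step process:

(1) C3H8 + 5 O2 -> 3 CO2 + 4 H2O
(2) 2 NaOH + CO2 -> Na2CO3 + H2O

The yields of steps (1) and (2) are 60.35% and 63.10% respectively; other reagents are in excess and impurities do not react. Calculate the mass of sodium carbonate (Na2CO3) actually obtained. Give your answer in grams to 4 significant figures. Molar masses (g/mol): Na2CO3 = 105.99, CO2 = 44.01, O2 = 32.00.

Pure O2 = 297.7 × 0.8982 = 267.39 g.
n(O2) = 267.39 / 32.00 = 8.3561 mol.
Step 1 (O2:CO2 = 5:3): theoretical n(CO2) = 5.0136 mol; at 60.35% yield, n(CO2) = 3.0257 mol.
Step 2 (CO2:Na2CO3 = 1:1): theoretical n(Na2CO3) = 3.0257 mol, so theoretical mass = 3.0257 × 105.99 = 320.70 g.
At 63.10% yield, actual mass of Na2CO3 = 320.70 × 0.6310 = 202.36 g.

202.4 g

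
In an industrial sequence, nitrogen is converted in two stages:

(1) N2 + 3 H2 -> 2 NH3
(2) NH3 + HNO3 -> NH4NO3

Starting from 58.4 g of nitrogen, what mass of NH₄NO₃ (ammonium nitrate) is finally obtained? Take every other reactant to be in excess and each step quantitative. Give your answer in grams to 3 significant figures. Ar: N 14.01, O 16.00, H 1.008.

334 g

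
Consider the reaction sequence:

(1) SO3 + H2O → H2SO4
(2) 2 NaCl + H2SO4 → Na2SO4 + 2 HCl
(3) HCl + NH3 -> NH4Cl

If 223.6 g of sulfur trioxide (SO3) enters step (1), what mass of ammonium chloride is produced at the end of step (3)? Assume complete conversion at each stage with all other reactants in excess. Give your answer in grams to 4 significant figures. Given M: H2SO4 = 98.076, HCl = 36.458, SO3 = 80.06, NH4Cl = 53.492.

n(SO3) = 223.6 / 80.06 = 2.7929 mol.
Reaction (1): SO3→H2SO4 ratio 1:1 ⇒ n(H2SO4) = 2.7929 mol.
Reaction (2): H2SO4→HCl ratio 1:2 ⇒ n(HCl) = 5.5858 mol.
Reaction (3): HCl→NH4Cl ratio 1:1 ⇒ n(NH4Cl) = 5.5858 mol.
Mass of NH4Cl = 5.5858 × 53.492 = 298.80 g.

298.8 g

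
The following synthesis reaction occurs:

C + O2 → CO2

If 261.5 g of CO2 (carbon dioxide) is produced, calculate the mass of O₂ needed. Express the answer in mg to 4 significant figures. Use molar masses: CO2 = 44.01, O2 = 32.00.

190100 mg

n(CO2) = 261.50 g / 44.01 g/mol = 5.9418 mol.
From the equation the CO2:O2 mole ratio is 1:1, so n(O2) = 5.9418 × 1/1 = 5.9418 mol.
Mass of O2 = 5.9418 mol × 32.00 g/mol = 190.14 g.
Converting to mg: 190.14 g = 190100 mg.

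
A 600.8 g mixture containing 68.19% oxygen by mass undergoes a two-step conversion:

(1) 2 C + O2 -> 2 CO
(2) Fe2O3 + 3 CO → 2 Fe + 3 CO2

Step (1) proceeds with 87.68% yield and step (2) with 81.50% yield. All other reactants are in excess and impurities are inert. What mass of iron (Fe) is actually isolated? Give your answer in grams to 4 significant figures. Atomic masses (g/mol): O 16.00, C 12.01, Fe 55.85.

681.3 g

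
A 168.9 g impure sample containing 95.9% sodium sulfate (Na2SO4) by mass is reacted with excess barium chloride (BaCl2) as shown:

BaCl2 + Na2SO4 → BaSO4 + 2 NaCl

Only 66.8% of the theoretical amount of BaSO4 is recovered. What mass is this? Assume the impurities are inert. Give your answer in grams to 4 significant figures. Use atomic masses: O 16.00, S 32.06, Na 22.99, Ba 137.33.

177.8 g

Pure Na2SO4 available = 168.9 g × 0.959 = 161.98 g.
M(Na2SO4) = 2(22.99) + 32.06 + 4(16.00) = 142.04 g/mol.
M(BaSO4) = 137.33 + 32.06 + 4(16.00) = 233.39 g/mol.
n(Na2SO4) = 161.98 g / 142.04 g/mol = 1.1403 mol.
From the equation the Na2SO4:BaSO4 mole ratio is 1:1, so n(BaSO4) = 1.1403 × 1/1 = 1.1403 mol.
Mass of BaSO4 = 1.1403 mol × 233.39 g/mol = 266.15 g.
Actual mass collected = 266.15 g × 0.668 = 177.79 g.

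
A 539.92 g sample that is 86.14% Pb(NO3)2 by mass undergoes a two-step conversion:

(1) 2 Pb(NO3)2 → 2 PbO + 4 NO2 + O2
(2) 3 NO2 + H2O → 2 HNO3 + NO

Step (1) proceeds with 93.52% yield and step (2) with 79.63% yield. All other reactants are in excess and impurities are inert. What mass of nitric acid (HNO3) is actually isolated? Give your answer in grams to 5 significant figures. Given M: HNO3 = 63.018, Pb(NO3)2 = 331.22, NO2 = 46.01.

Pure Pb(NO3)2 = 539.92 × 0.8614 = 465.087 g.
n(Pb(NO3)2) = 465.087 / 331.22 = 1.40416 mol.
Step 1 (Pb(NO3)2:NO2 = 2:4): theoretical n(NO2) = 2.80833 mol; at 93.52% yield, n(NO2) = 2.62635 mol.
Step 2 (NO2:HNO3 = 3:2): theoretical n(HNO3) = 1.75090 mol, so theoretical mass = 1.75090 × 63.018 = 110.338 g.
At 79.63% yield, actual mass of HNO3 = 110.338 × 0.7963 = 87.8622 g.

87.862 g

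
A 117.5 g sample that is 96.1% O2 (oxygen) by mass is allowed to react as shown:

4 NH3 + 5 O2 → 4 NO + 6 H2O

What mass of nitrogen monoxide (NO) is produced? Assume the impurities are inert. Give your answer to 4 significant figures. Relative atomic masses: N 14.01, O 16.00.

84.72 g

Mass of pure O2 = 117.5 g × 0.961 = 112.92 g.
M(O2) = 2(16.00) = 32.00 g/mol.
M(NO) = 14.01 + 16.00 = 30.01 g/mol.
n(O2) = 112.92 g / 32.00 g/mol = 3.5287 mol.
From the equation the O2:NO mole ratio is 5:4, so n(NO) = 3.5287 × 4/5 = 2.8229 mol.
Mass of NO = 2.8229 mol × 30.01 g/mol = 84.716 g.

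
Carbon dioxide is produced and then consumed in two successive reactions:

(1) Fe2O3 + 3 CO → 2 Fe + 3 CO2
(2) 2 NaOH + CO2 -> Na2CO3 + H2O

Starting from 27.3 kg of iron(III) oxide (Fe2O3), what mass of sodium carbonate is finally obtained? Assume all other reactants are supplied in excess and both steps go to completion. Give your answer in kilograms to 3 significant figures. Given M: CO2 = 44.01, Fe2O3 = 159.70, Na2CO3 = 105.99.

54.4 kg

27.3 kg = 27300 g.
n(Fe2O3) = 27300 / 159.70 = 170.9 mol.
Step 1 gives a 1:3 ratio of Fe2O3 to CO2, so n(CO2) = 512.8 mol.
In step 2 the CO2:Na2CO3 ratio is 1:1, so n(Na2CO3) = 512.8 mol.
Mass of Na2CO3 = 512.8 × 105.99 = 54360 g = 54.4 kg.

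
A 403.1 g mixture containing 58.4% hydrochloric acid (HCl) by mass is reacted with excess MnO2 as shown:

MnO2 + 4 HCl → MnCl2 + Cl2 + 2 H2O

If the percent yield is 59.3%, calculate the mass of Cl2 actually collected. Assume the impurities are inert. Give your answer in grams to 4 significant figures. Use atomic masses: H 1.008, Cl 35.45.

67.87 g

Pure HCl available = 403.1 g × 0.584 = 235.41 g.
M(HCl) = 1.008 + 35.45 = 36.458 g/mol.
M(Cl2) = 2(35.45) = 70.90 g/mol.
n(HCl) = 235.41 g / 36.458 g/mol = 6.4570 mol.
From the equation the HCl:Cl2 mole ratio is 4:1, so n(Cl2) = 6.4570 × 1/4 = 1.6143 mol.
Mass of Cl2 = 1.6143 mol × 70.90 g/mol = 114.45 g.
Actual mass collected = 114.45 g × 0.593 = 67.869 g.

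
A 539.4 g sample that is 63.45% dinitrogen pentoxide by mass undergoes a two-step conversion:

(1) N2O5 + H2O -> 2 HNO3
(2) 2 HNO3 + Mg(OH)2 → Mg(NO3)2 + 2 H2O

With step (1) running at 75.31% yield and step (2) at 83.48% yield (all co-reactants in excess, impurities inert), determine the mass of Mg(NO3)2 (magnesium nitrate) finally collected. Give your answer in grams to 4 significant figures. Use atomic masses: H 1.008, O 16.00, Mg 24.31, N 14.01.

Pure N2O5 = 539.4 × 0.6345 = 342.25 g.
M(N2O5) = 2(14.01) + 5(16.00) = 108.02 g/mol.
M(Mg(NO3)2) = 24.31 + 2(14.01) + 6(16.00) = 148.33 g/mol.
n(N2O5) = 342.25 / 108.02 = 3.1684 mol.
Step 1 (N2O5:HNO3 = 1:2): theoretical n(HNO3) = 6.3368 mol; at 75.31% yield, n(HNO3) = 4.7722 mol.
Step 2 (HNO3:Mg(NO3)2 = 2:1): theoretical n(Mg(NO3)2) = 2.3861 mol, so theoretical mass = 2.3861 × 148.33 = 353.93 g.
At 83.48% yield, actual mass of Mg(NO3)2 = 353.93 × 0.8348 = 295.46 g.

295.5 g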